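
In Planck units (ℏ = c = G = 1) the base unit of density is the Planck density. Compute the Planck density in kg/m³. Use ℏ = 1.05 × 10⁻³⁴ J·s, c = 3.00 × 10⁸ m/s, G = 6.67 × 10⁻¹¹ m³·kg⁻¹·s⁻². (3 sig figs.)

ρ_P = c⁵/(ℏG²)
  = 2.43 × 10⁴² / 4.67 × 10⁻⁵⁵
  = 5.20 × 10⁹⁶ kg/m³

5.20 × 10⁹⁶ kg/m³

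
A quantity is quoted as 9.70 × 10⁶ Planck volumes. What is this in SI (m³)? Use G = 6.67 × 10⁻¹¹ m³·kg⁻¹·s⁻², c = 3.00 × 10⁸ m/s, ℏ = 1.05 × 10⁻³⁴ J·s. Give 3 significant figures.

One Planck volume: V_P = (ℏG/c³)^(3/2) = 4.18 × 10⁻¹⁰⁵ m³.
9.70 × 10⁶ × 4.18 × 10⁻¹⁰⁵ m³ = 4.05 × 10⁻⁹⁸ m³

4.05 × 10⁻⁹⁸ m³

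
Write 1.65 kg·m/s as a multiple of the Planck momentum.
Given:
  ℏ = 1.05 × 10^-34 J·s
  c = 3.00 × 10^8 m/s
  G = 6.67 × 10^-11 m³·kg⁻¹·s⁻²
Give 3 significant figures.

0.253

Planck momentum: p_P = √(ℏc³/G) = 6.52 kg·m/s.
1.65 / 6.52 = 0.253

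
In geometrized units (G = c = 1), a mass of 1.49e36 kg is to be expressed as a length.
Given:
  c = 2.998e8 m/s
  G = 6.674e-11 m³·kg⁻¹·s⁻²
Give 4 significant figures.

In G = c = 1 units mass has dimensions of length; the conversion factor is G/c².
1.49e36 kg × (G/c²) = 1.106e9 m

1.106e9 m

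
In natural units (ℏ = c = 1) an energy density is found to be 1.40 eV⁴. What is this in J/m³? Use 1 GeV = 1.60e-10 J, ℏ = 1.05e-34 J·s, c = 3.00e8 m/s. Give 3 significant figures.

[E]/[L]³ = [E]⁴/(ℏc)³; restore (ℏc)⁻³.
1 GeV⁴ → 1/(ℏc)³ × (1 GeV in J)⁴ = 2.10e37 J/m³.
Convert the energy scale: 1.40 eV⁴ = 1.40e-36 GeV⁴.
Result: 1.40e-36 × 2.10e37 = 29.4 J/m³.

29.4 J/m³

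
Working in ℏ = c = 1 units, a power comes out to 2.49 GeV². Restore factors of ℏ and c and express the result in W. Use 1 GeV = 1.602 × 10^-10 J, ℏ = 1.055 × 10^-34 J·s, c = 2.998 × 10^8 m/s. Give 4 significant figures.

6.057 × 10^14 W

Power is [E]/[T] = [E]²/ℏ.
1 GeV² → 1/ℏ × (1 GeV in J)² = 2.433 × 10^14 W.
Result: 2.49 × 2.433 × 10^14 = 6.057 × 10^14 W.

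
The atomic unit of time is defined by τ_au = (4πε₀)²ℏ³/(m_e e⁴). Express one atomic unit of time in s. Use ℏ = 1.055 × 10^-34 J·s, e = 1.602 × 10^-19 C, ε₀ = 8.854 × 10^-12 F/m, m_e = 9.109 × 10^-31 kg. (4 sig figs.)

2.423 × 10^-17 s

τ_au = (4πε₀)²ℏ³/(m_e e⁴)
E_h = 4.354 × 10^-18 J
ℏ/E_h = 2.423 × 10^-17 s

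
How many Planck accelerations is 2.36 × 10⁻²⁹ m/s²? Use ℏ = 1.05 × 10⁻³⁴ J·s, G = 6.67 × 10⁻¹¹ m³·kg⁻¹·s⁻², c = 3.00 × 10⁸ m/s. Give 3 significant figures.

4.22 × 10⁻⁸¹

Planck acceleration: a_P = √(c⁷/(ℏG)) = 5.59 × 10⁵¹ m/s².
2.36 × 10⁻²⁹ / 5.59 × 10⁵¹ = 4.22 × 10⁻⁸¹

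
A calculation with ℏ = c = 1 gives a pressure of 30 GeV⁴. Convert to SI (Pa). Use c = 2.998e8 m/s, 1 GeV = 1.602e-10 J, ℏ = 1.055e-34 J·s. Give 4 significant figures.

6.245e38 Pa

Pressure is [E]/[L]³ = [E]⁴/(ℏc)³.
1 GeV⁴ → 1/(ℏc)³ × (1 GeV in J)⁴ = 2.082e37 Pa.
Result: 30 × 2.082e37 = 6.245e38 Pa.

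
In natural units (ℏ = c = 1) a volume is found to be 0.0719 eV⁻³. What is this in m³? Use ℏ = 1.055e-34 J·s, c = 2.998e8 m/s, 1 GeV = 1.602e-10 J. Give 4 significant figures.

Volume is [L]³ = [E]⁻³·(ℏc)³.
1 GeV⁻³ → (ℏc)³ × (1 GeV in J)⁻³ = 7.696e-48 m³.
Convert the energy scale: 0.0719 eV⁻³ = 7.19e25 GeV⁻³.
Result: 7.19e25 × 7.696e-48 = 5.533e-22 m³.

5.533e-22 m³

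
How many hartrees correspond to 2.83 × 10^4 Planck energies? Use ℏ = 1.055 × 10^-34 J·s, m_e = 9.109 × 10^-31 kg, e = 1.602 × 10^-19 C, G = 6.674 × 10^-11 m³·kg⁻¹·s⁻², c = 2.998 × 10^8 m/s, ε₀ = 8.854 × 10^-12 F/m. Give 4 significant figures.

Planck energy: E_P = √(ℏc⁵/G) = 1.957 × 10^9 J
hartree: E_h = m_e e⁴/(4πε₀ℏ)² = 4.354 × 10^-18 J
2.83 × 10^4 × 1.957 × 10^9 / 4.354 × 10^-18 = 1.272 × 10^31

1.272 × 10^31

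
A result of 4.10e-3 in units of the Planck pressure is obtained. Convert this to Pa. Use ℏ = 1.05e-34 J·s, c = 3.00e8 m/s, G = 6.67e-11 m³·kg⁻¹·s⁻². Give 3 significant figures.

One Planck pressure: p_P = c⁷/(ℏG²) = 4.68e113 Pa.
4.10e-3 × 4.68e113 Pa = 1.92e111 Pa

1.92e111 Pa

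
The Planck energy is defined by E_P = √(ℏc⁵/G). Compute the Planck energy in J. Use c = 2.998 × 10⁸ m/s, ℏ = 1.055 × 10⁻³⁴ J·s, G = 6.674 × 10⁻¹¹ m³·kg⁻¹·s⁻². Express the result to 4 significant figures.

1.957 × 10⁹ J

E_P = √(ℏc⁵/G)
  = √(3.828 × 10¹⁸)
  = 1.957 × 10⁹ J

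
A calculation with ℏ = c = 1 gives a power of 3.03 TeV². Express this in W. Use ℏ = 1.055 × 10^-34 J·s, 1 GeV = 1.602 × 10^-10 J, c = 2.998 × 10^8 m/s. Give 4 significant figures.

Power is [E]/[T] = [E]²/ℏ.
1 GeV² → 1/ℏ × (1 GeV in J)² = 2.433 × 10^14 W.
Convert the energy scale: 3.03 TeV² = 3.03 × 10^6 GeV².
Result: 3.03 × 10^6 × 2.433 × 10^14 = 7.371 × 10^20 W.

7.371 × 10^20 W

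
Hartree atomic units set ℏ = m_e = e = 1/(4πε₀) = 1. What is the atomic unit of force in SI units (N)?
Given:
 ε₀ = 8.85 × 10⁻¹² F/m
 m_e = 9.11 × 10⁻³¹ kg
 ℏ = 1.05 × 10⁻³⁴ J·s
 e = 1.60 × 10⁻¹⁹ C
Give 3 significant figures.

8.33 × 10⁻⁸ N

Dimensional analysis gives F_au = E_h/a₀ = m_e²e⁶/((4πε₀)³ℏ⁴).
E_h = 4.38 × 10⁻¹⁸ J
a₀ = 5.26 × 10⁻¹¹ m
E_h/a₀ = 8.33 × 10⁻⁸ N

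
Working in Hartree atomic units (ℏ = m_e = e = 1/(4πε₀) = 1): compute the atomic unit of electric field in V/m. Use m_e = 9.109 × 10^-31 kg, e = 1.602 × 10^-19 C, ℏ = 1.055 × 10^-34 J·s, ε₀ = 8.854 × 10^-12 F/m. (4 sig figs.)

5.131 × 10^11 V/m

Dimensional analysis gives E_au = E_h/(e a₀) = m_e²e⁵/((4πε₀)³ℏ⁴).
E_h = 4.354 × 10^-18 J
a₀ = 5.297 × 10^-11 m
E_h/(e·a₀) = 5.131 × 10^11 V/m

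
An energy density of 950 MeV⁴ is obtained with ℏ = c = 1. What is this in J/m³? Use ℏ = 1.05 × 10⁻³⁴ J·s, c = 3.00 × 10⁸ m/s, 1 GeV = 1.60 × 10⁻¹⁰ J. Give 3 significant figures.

[E]/[L]³ = [E]⁴/(ℏc)³; restore (ℏc)⁻³.
1 GeV⁴ → 1/(ℏc)³ × (1 GeV in J)⁴ = 2.10 × 10³⁷ J/m³.
Convert the energy scale: 950 MeV⁴ = 9.50 × 10⁻¹⁰ GeV⁴.
Result: 9.50 × 10⁻¹⁰ × 2.10 × 10³⁷ = 1.99 × 10²⁸ J/m³.

1.99 × 10²⁸ J/m³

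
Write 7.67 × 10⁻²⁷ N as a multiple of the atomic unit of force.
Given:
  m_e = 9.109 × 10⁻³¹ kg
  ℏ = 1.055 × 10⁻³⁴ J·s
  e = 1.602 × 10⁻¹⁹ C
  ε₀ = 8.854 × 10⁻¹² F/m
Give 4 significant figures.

atomic unit of force: F_au = E_h/a₀ = m_e²e⁶/((4πε₀)³ℏ⁴) = 8.220 × 10⁻⁸ N.
7.67 × 10⁻²⁷ / 8.220 × 10⁻⁸ = 9.331 × 10⁻²⁰

9.331 × 10⁻²⁰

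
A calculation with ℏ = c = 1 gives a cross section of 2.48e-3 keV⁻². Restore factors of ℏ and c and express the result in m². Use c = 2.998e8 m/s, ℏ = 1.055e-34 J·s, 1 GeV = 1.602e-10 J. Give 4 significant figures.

9.667e-23 m²

Area is [L]² = [E]⁻²·(ℏc)²; restore (ℏc)².
1 GeV⁻² → (ℏc)² × (1 GeV in J)⁻² = 3.898e-32 m².
Convert the energy scale: 2.48e-3 keV⁻² = 2.48e9 GeV⁻².
Result: 2.48e9 × 3.898e-32 = 9.667e-23 m².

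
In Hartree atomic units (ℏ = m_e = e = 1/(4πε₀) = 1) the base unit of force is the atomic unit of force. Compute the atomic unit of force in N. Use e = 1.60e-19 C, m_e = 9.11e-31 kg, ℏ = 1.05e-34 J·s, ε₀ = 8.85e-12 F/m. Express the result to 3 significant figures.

8.33e-8 N

F_au = E_h/a₀ = m_e²e⁶/((4πε₀)³ℏ⁴)
E_h = 4.38e-18 J
a₀ = 5.26e-11 m
E_h/a₀ = 8.33e-8 N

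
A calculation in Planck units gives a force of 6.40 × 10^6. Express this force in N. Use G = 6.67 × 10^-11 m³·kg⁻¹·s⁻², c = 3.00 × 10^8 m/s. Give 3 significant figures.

One Planck force: F_P = c⁴/G = 1.21 × 10^44 N.
6.40 × 10^6 × 1.21 × 10^44 N = 7.77 × 10^50 N

7.77 × 10^50 N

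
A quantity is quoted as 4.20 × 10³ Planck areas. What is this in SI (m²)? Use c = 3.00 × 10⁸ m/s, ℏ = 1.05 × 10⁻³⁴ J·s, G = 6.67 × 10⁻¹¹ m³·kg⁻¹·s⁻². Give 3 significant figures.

1.09 × 10⁻⁶⁶ m²

One Planck area: A_P = ℏG/c³ = 2.59 × 10⁻⁷⁰ m².
4.20 × 10³ × 2.59 × 10⁻⁷⁰ m² = 1.09 × 10⁻⁶⁶ m²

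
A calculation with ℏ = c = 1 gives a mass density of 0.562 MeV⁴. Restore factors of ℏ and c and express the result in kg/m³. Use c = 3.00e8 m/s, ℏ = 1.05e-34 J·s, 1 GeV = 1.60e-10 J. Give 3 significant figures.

Mass density is [E]/(c²[L]³) = [E]⁴/(ℏ³c⁵).
1 GeV⁴ → 1/(ℏ³c⁵) × (1 GeV in J)⁴ = 2.33e20 kg/m³.
Convert the energy scale: 0.562 MeV⁴ = 5.62e-13 GeV⁴.
Result: 5.62e-13 × 2.33e20 = 1.31e8 kg/m³.

1.31e8 kg/m³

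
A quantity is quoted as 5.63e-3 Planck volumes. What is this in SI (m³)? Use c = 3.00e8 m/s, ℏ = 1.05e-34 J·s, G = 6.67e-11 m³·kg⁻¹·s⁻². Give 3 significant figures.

One Planck volume: V_P = (ℏG/c³)^(3/2) = 4.18e-105 m³.
5.63e-3 × 4.18e-105 m³ = 2.35e-107 m³

2.35e-107 m³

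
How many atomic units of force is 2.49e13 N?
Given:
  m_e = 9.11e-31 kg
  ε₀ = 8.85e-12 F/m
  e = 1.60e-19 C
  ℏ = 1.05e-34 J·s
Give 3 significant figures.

2.99e20

atomic unit of force: F_au = E_h/a₀ = m_e²e⁶/((4πε₀)³ℏ⁴) = 8.33e-8 N.
2.49e13 / 8.33e-8 = 2.99e20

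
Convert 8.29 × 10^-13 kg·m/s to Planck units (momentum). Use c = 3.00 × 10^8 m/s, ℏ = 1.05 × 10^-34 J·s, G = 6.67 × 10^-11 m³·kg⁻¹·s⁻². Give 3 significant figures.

Planck momentum: p_P = √(ℏc³/G) = 6.52 kg·m/s.
8.29 × 10^-13 / 6.52 = 1.27 × 10^-13

1.27 × 10^-13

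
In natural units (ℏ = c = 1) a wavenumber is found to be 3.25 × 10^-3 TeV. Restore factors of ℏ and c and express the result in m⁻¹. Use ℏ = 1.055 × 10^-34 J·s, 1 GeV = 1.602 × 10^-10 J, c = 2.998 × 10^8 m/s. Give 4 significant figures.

1.646 × 10^16 m⁻¹

Inverse length is [E]/(ℏc).
1 GeV → 1/(ℏc) × (1 GeV in J) = 5.065 × 10^15 m⁻¹.
Convert the energy scale: 3.25 × 10^-3 TeV = 3.25 GeV.
Result: 3.25 × 5.065 × 10^15 = 1.646 × 10^16 m⁻¹.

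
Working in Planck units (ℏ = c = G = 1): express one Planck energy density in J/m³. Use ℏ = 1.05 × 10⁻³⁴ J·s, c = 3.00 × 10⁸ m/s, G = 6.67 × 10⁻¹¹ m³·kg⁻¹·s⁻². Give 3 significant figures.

The unique combination of the constants set to 1 with dimensions of energy density is u_P = c⁷/(ℏG²).
  = 2.19 × 10⁵⁹ / 4.67 × 10⁻⁵⁵
  = 4.68 × 10¹¹³ J/m³

4.68 × 10¹¹³ J/m³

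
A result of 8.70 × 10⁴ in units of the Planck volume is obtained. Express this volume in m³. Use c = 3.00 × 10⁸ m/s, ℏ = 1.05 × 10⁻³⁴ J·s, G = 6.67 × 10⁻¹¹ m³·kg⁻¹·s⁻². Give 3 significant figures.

One Planck volume: V_P = (ℏG/c³)^(3/2) = 4.18 × 10⁻¹⁰⁵ m³.
8.70 × 10⁴ × 4.18 × 10⁻¹⁰⁵ m³ = 3.63 × 10⁻¹⁰⁰ m³

3.63 × 10⁻¹⁰⁰ m³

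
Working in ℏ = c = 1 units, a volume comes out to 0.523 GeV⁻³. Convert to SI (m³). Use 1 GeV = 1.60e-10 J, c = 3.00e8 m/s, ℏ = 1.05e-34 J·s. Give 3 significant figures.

Volume is [L]³ = [E]⁻³·(ℏc)³.
1 GeV⁻³ → (ℏc)³ × (1 GeV in J)⁻³ = 7.63e-48 m³.
Result: 0.523 × 7.63e-48 = 3.99e-48 m³.

3.99e-48 m³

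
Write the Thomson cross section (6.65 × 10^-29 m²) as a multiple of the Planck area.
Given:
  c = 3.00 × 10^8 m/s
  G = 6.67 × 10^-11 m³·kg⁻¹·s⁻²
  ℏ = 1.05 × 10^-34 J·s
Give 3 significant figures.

Planck area: A_P = ℏG/c³ = 2.59 × 10^-70 m².
6.65 × 10^-29 / 2.59 × 10^-70 = 2.56 × 10^41

2.56 × 10^41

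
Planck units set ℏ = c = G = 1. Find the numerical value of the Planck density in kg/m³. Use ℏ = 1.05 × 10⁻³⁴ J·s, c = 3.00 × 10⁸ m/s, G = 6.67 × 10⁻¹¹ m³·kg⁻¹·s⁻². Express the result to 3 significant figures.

5.20 × 10⁹⁶ kg/m³

Dimensional analysis gives ρ_P = c⁵/(ℏG²).
  = 2.43 × 10⁴² / 4.67 × 10⁻⁵⁵
  = 5.20 × 10⁹⁶ kg/m³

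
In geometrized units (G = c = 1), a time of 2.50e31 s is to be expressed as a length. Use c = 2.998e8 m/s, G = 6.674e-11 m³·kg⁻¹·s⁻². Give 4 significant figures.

7.495e39 m

Time → length via c.
2.50e31 s × (c) = 7.495e39 m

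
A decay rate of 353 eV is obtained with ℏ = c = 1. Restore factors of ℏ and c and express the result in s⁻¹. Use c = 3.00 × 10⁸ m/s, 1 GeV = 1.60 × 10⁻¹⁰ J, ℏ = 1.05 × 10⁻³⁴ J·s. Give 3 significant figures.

A rate is [E]/ℏ; divide by ℏ.
1 GeV → 1/ℏ × (1 GeV in J) = 1.52 × 10²⁴ s⁻¹.
Convert the energy scale: 353 eV = 3.53 × 10⁻⁷ GeV.
Result: 3.53 × 10⁻⁷ × 1.52 × 10²⁴ = 5.38 × 10¹⁷ s⁻¹.

5.38 × 10¹⁷ s⁻¹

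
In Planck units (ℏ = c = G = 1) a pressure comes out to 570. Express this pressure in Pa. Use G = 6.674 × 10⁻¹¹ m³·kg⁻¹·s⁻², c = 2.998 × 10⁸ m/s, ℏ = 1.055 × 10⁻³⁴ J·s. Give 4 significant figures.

2.640 × 10¹¹⁶ Pa

One Planck pressure: p_P = c⁷/(ℏG²) = 4.632 × 10¹¹³ Pa.
570 × 4.632 × 10¹¹³ Pa = 2.640 × 10¹¹⁶ Pa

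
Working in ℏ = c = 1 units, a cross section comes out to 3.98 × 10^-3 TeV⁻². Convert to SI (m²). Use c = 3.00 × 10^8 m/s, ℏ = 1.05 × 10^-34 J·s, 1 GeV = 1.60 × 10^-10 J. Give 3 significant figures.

1.54 × 10^-40 m²

Area is [L]² = [E]⁻²·(ℏc)²; restore (ℏc)².
1 GeV⁻² → (ℏc)² × (1 GeV in J)⁻² = 3.88 × 10^-32 m².
Convert the energy scale: 3.98 × 10^-3 TeV⁻² = 3.98 × 10^-9 GeV⁻².
Result: 3.98 × 10^-9 × 3.88 × 10^-32 = 1.54 × 10^-40 m².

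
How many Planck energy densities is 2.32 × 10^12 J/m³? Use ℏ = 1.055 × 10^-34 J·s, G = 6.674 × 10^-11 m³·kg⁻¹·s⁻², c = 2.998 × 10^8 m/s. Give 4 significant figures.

Planck energy density: u_P = c⁷/(ℏG²) = 4.632 × 10^113 J/m³.
2.32 × 10^12 / 4.632 × 10^113 = 5.008 × 10^-102

5.008 × 10^-102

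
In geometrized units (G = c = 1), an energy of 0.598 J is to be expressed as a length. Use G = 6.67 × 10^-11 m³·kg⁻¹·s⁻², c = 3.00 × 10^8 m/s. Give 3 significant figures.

4.92 × 10^-45 m

Energy → length via G/c⁴.
0.598 J × (G/c⁴) = 4.92 × 10^-45 m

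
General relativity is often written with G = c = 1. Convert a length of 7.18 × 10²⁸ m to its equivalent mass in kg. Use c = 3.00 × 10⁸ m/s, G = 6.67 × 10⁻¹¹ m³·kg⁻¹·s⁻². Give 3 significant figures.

Length → mass via c²/G.
7.18 × 10²⁸ m × (c²/G) = 9.69 × 10⁵⁵ kg

9.69 × 10⁵⁵ kg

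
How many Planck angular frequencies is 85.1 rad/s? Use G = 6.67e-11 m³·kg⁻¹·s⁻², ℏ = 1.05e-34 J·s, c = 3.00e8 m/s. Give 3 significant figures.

4.57e-42

Planck angular frequency: ω_P = √(c⁵/(ℏG)) = 1.86e43 rad/s.
85.1 / 1.86e43 = 4.57e-42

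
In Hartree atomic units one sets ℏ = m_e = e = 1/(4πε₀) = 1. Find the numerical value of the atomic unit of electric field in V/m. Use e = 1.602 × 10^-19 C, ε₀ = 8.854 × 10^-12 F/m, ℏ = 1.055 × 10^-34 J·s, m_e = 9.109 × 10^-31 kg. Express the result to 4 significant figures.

5.131 × 10^11 V/m

E_au = E_h/(e a₀) = m_e²e⁵/((4πε₀)³ℏ⁴)
E_h = 4.354 × 10^-18 J
a₀ = 5.297 × 10^-11 m
E_h/(e·a₀) = 5.131 × 10^11 V/m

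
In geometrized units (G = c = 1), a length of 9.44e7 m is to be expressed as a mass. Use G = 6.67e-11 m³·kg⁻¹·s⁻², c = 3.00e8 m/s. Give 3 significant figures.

1.27e35 kg

Length → mass via c²/G.
9.44e7 m × (c²/G) = 1.27e35 kg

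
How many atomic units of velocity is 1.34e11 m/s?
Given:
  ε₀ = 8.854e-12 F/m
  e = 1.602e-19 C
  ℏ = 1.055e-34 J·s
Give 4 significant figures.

atomic unit of velocity: v_au = e²/(4πε₀ℏ) = 2.186e6 m/s.
1.34e11 / 2.186e6 = 6.129e4

6.129e4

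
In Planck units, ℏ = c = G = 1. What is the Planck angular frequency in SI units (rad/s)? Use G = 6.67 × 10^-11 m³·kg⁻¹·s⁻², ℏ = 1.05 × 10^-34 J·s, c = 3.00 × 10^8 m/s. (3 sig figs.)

1.86 × 10^43 rad/s

Dimensional analysis gives ω_P = √(c⁵/(ℏG)).
  = √(3.47 × 10^86)
  = 1.86 × 10^43 rad/s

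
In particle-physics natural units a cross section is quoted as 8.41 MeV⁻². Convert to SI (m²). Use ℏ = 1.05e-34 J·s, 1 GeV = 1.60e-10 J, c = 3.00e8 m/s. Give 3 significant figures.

3.26e-25 m²

Area is [L]² = [E]⁻²·(ℏc)²; restore (ℏc)².
1 GeV⁻² → (ℏc)² × (1 GeV in J)⁻² = 3.88e-32 m².
Convert the energy scale: 8.41 MeV⁻² = 8.41e6 GeV⁻².
Result: 8.41e6 × 3.88e-32 = 3.26e-25 m².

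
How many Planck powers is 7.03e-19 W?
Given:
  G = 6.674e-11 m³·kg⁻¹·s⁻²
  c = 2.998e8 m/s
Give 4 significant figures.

1.937e-71

Planck power: P_P = c⁵/G = 3.629e52 W.
7.03e-19 / 3.629e52 = 1.937e-71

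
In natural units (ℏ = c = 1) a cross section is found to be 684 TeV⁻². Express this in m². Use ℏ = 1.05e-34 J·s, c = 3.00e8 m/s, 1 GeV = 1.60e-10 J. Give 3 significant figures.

Area is [L]² = [E]⁻²·(ℏc)²; restore (ℏc)².
1 GeV⁻² → (ℏc)² × (1 GeV in J)⁻² = 3.88e-32 m².
Convert the energy scale: 684 TeV⁻² = 6.84e-4 GeV⁻².
Result: 6.84e-4 × 3.88e-32 = 2.65e-35 m².

2.65e-35 m²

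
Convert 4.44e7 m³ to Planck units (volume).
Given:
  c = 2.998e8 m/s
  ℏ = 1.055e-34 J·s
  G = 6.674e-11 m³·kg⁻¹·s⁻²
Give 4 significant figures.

1.051e112

Planck volume: V_P = (ℏG/c³)^(3/2) = 4.224e-105 m³.
4.44e7 / 4.224e-105 = 1.051e112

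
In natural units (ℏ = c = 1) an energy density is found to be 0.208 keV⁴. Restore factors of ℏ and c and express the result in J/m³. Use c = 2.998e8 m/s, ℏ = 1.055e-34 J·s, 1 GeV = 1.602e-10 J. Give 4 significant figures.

4.330e12 J/m³

[E]/[L]³ = [E]⁴/(ℏc)³; restore (ℏc)⁻³.
1 GeV⁴ → 1/(ℏc)³ × (1 GeV in J)⁴ = 2.082e37 J/m³.
Convert the energy scale: 0.208 keV⁴ = 2.08e-25 GeV⁴.
Result: 2.08e-25 × 2.082e37 = 4.330e12 J/m³.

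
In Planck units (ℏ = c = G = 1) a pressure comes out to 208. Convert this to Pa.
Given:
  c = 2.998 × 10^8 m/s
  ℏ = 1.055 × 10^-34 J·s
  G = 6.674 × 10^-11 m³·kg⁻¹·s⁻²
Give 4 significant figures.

One Planck pressure: p_P = c⁷/(ℏG²) = 4.632 × 10^113 Pa.
208 × 4.632 × 10^113 Pa = 9.635 × 10^115 Pa

9.635 × 10^115 Pa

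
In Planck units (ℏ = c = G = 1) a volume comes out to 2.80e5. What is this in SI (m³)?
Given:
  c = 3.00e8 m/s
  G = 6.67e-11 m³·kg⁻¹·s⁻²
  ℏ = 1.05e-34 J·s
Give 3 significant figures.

One Planck volume: V_P = (ℏG/c³)^(3/2) = 4.18e-105 m³.
2.80e5 × 4.18e-105 m³ = 1.17e-99 m³

1.17e-99 m³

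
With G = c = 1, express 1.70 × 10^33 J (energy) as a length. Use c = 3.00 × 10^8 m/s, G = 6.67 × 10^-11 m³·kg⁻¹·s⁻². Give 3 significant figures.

Energy → length via G/c⁴.
1.70 × 10^33 J × (G/c⁴) = 1.40 × 10^-11 m

1.40 × 10^-11 m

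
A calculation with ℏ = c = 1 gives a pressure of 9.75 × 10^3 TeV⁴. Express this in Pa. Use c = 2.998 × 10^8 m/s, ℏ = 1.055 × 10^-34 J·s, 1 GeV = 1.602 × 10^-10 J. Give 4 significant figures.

2.030 × 10^53 Pa

Pressure is [E]/[L]³ = [E]⁴/(ℏc)³.
1 GeV⁴ → 1/(ℏc)³ × (1 GeV in J)⁴ = 2.082 × 10^37 Pa.
Convert the energy scale: 9.75 × 10^3 TeV⁴ = 9.75 × 10^15 GeV⁴.
Result: 9.75 × 10^15 × 2.082 × 10^37 = 2.030 × 10^53 Pa.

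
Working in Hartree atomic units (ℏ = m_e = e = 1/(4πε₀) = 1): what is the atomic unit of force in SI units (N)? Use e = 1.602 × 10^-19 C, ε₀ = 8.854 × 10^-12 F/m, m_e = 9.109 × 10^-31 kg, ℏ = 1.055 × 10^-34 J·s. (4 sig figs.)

Dimensional analysis gives F_au = E_h/a₀ = m_e²e⁶/((4πε₀)³ℏ⁴).
E_h = 4.354 × 10^-18 J
a₀ = 5.297 × 10^-11 m
E_h/a₀ = 8.220 × 10^-8 N

8.220 × 10^-8 N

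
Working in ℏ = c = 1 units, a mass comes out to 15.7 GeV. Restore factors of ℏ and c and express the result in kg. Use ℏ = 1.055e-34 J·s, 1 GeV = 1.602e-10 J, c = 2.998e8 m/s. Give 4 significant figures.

2.798e-26 kg

Mass is [E]/c²; divide by c².
1 GeV → 1/c² × (1 GeV in J) = 1.782e-27 kg.
Result: 15.7 × 1.782e-27 = 2.798e-26 kg.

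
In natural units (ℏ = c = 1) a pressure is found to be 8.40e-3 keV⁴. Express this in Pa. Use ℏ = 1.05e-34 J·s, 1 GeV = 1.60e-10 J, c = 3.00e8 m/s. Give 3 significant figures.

Pressure is [E]/[L]³ = [E]⁴/(ℏc)³.
1 GeV⁴ → 1/(ℏc)³ × (1 GeV in J)⁴ = 2.10e37 Pa.
Convert the energy scale: 8.40e-3 keV⁴ = 8.40e-27 GeV⁴.
Result: 8.40e-27 × 2.10e37 = 1.76e11 Pa.

1.76e11 Pa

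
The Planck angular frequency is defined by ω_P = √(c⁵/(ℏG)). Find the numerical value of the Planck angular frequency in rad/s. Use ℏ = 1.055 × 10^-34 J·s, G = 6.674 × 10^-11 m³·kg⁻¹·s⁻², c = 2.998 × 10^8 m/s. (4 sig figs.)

1.855 × 10^43 rad/s

ω_P = √(c⁵/(ℏG))
  = √(3.440 × 10^86)
  = 1.855 × 10^43 rad/s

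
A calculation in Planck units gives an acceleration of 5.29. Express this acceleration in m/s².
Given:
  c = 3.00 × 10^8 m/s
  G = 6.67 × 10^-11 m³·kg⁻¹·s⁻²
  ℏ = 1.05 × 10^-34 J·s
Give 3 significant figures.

2.96 × 10^52 m/s²

One Planck acceleration: a_P = √(c⁷/(ℏG)) = 5.59 × 10^51 m/s².
5.29 × 5.59 × 10^51 m/s² = 2.96 × 10^52 m/s²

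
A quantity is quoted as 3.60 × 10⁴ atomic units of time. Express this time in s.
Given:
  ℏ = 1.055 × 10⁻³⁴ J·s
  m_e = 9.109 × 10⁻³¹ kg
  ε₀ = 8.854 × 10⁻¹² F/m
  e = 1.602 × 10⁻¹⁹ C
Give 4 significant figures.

One atomic unit of time: τ_au = (4πε₀)²ℏ³/(m_e e⁴) = 2.423 × 10⁻¹⁷ s.
3.60 × 10⁴ × 2.423 × 10⁻¹⁷ s = 8.722 × 10⁻¹³ s

8.722 × 10⁻¹³ s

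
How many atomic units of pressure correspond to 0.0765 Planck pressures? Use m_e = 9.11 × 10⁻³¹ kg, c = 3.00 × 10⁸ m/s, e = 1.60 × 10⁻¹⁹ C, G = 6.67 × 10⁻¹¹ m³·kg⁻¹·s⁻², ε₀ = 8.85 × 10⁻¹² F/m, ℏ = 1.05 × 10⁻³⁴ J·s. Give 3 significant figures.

Planck pressure: p_P = c⁷/(ℏG²) = 4.68 × 10¹¹³ Pa
atomic unit of pressure: P_au = E_h/a₀³ = m_e⁴e¹⁰/((4πε₀)⁵ℏ⁸) = 3.01 × 10¹³ Pa
0.0765 × 4.68 × 10¹¹³ / 3.01 × 10¹³ = 1.19 × 10⁹⁹

1.19 × 10⁹⁹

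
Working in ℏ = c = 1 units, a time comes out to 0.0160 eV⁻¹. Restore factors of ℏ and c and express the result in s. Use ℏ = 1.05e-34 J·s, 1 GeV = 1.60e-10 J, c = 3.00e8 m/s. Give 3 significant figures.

A time is [E]⁻¹ in ℏ=c=1; restore one factor of ℏ.
1 GeV⁻¹ → ℏ × (1 GeV in J)⁻¹ = 6.56e-25 s.
Convert the energy scale: 0.0160 eV⁻¹ = 1.60e7 GeV⁻¹.
Result: 1.60e7 × 6.56e-25 = 1.05e-17 s.

1.05e-17 s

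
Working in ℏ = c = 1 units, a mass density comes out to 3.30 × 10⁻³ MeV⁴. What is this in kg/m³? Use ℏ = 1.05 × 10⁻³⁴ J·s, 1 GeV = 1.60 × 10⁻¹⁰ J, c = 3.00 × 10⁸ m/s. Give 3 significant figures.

Mass density is [E]/(c²[L]³) = [E]⁴/(ℏ³c⁵).
1 GeV⁴ → 1/(ℏ³c⁵) × (1 GeV in J)⁴ = 2.33 × 10²⁰ kg/m³.
Convert the energy scale: 3.30 × 10⁻³ MeV⁴ = 3.30 × 10⁻¹⁵ GeV⁴.
Result: 3.30 × 10⁻¹⁵ × 2.33 × 10²⁰ = 7.69 × 10⁵ kg/m³.

7.69 × 10⁵ kg/m³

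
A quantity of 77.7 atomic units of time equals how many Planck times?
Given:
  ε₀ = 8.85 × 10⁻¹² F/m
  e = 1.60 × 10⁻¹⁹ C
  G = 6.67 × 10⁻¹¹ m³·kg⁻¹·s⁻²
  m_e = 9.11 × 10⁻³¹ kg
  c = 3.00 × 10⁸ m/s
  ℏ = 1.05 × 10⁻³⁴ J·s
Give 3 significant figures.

3.47 × 10²⁸

atomic unit of time: τ_au = (4πε₀)²ℏ³/(m_e e⁴) = 2.40 × 10⁻¹⁷ s
Planck time: t_P = √(ℏG/c⁵) = 5.37 × 10⁻⁴⁴ s
77.7 × 2.40 × 10⁻¹⁷ / 5.37 × 10⁻⁴⁴ = 3.47 × 10²⁸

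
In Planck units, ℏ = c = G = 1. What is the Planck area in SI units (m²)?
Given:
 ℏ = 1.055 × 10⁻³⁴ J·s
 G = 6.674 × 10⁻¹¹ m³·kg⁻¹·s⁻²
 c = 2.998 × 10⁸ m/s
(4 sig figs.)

2.613 × 10⁻⁷⁰ m²

The unique combination of the constants set to 1 with dimensions of area is A_P = ℏG/c³.
  = 7.041 × 10⁻⁴⁵ / 2.695 × 10²⁵
  = 2.613 × 10⁻⁷⁰ m²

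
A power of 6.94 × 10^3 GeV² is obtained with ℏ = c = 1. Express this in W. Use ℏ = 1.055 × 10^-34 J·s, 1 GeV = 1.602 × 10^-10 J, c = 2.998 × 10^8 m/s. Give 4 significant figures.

1.688 × 10^18 W

Power is [E]/[T] = [E]²/ℏ.
1 GeV² → 1/ℏ × (1 GeV in J)² = 2.433 × 10^14 W.
Result: 6.94 × 10^3 × 2.433 × 10^14 = 1.688 × 10^18 W.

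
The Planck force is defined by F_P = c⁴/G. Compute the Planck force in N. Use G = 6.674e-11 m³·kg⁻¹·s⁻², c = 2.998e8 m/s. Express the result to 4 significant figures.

1.210e44 N

F_P = c⁴/G
  = 8.078e33 / 6.674e-11
  = 1.210e44 N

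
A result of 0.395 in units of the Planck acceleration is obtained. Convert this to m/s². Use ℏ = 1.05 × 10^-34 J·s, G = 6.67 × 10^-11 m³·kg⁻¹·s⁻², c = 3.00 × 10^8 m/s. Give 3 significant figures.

2.21 × 10^51 m/s²

One Planck acceleration: a_P = √(c⁷/(ℏG)) = 5.59 × 10^51 m/s².
0.395 × 5.59 × 10^51 m/s² = 2.21 × 10^51 m/s²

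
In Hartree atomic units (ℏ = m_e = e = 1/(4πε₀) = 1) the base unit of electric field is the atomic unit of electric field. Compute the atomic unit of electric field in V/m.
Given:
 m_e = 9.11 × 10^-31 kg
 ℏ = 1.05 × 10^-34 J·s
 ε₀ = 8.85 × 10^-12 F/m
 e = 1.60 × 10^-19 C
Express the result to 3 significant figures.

E_au = E_h/(e a₀) = m_e²e⁵/((4πε₀)³ℏ⁴)
E_h = 4.38 × 10^-18 J
a₀ = 5.26 × 10^-11 m
E_h/(e·a₀) = 5.20 × 10^11 V/m

5.20 × 10^11 V/m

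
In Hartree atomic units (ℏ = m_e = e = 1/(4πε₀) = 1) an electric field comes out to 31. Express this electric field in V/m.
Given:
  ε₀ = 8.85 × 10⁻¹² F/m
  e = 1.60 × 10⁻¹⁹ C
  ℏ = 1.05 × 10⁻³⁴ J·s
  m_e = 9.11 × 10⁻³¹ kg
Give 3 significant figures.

One atomic unit of electric field: E_au = E_h/(e a₀) = m_e²e⁵/((4πε₀)³ℏ⁴) = 5.20 × 10¹¹ V/m.
31 × 5.20 × 10¹¹ V/m = 1.61 × 10¹³ V/m

1.61 × 10¹³ V/m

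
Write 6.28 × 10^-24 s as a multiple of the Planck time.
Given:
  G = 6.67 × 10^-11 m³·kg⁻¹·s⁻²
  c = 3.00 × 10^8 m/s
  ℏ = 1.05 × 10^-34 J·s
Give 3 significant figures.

1.17 × 10^20

Planck time: t_P = √(ℏG/c⁵) = 5.37 × 10^-44 s.
6.28 × 10^-24 / 5.37 × 10^-44 = 1.17 × 10^20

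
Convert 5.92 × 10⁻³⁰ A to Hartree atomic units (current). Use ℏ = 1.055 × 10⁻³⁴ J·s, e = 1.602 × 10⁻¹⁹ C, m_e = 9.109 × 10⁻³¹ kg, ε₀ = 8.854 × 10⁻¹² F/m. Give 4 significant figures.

atomic unit of electric current: I_au = e E_h/ℏ = m_e e⁵/((4πε₀)²ℏ³) = 6.612 × 10⁻³ A.
5.92 × 10⁻³⁰ / 6.612 × 10⁻³ = 8.954 × 10⁻²⁸

8.954 × 10⁻²⁸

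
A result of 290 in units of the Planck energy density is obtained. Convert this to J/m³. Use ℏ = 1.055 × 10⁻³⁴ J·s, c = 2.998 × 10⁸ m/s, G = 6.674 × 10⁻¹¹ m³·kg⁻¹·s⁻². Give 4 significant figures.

1.343 × 10¹¹⁶ J/m³

One Planck energy density: u_P = c⁷/(ℏG²) = 4.632 × 10¹¹³ J/m³.
290 × 4.632 × 10¹¹³ J/m³ = 1.343 × 10¹¹⁶ J/m³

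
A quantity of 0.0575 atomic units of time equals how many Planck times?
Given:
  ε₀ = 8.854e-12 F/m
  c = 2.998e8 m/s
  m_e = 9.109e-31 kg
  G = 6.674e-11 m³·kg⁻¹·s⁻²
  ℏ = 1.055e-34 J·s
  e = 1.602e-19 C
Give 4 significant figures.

atomic unit of time: τ_au = (4πε₀)²ℏ³/(m_e e⁴) = 2.423e-17 s
Planck time: t_P = √(ℏG/c⁵) = 5.392e-44 s
0.0575 × 2.423e-17 / 5.392e-44 = 2.584e25

2.584e25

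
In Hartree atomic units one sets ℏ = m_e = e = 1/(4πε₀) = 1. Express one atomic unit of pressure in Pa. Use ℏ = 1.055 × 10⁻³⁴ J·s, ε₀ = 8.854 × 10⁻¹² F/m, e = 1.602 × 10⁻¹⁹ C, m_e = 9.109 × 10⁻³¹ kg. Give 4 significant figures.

2.929 × 10¹³ Pa

P_au = E_h/a₀³ = m_e⁴e¹⁰/((4πε₀)⁵ℏ⁸)
E_h = 4.354 × 10⁻¹⁸ J
a₀ = 5.297 × 10⁻¹¹ m
E_h/a₀³ = 2.929 × 10¹³ Pa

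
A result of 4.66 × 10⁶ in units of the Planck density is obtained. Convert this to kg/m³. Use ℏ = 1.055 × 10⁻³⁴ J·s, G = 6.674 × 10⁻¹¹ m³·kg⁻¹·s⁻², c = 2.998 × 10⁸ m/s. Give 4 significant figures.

One Planck density: ρ_P = c⁵/(ℏG²) = 5.154 × 10⁹⁶ kg/m³.
4.66 × 10⁶ × 5.154 × 10⁹⁶ kg/m³ = 2.402 × 10¹⁰³ kg/m³

2.402 × 10¹⁰³ kg/m³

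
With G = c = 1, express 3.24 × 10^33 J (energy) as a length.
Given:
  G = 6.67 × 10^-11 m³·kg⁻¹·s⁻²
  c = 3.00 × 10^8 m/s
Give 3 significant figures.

Energy → length via G/c⁴.
3.24 × 10^33 J × (G/c⁴) = 2.67 × 10^-11 m

2.67 × 10^-11 m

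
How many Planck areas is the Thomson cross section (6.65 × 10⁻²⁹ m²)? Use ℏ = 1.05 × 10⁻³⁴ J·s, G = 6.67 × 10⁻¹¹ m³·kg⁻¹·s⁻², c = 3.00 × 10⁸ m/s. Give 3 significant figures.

2.56 × 10⁴¹

Planck area: A_P = ℏG/c³ = 2.59 × 10⁻⁷⁰ m².
6.65 × 10⁻²⁹ / 2.59 × 10⁻⁷⁰ = 2.56 × 10⁴¹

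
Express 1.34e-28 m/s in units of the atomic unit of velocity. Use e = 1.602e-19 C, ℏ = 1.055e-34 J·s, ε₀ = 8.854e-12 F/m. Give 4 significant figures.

atomic unit of velocity: v_au = e²/(4πε₀ℏ) = 2.186e6 m/s.
1.34e-28 / 2.186e6 = 6.129e-35

6.129e-35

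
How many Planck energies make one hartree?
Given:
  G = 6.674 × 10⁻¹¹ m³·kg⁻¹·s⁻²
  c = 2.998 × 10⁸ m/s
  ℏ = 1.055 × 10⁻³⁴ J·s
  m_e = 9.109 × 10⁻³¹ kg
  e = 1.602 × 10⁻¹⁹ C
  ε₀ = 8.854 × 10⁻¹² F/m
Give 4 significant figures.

hartree: E_h = m_e e⁴/(4πε₀ℏ)² = 4.354 × 10⁻¹⁸ J
Planck energy: E_P = √(ℏc⁵/G) = 1.957 × 10⁹ J
ratio = 4.354 × 10⁻¹⁸ / 1.957 × 10⁹ = 2.225 × 10⁻²⁷

2.225 × 10⁻²⁷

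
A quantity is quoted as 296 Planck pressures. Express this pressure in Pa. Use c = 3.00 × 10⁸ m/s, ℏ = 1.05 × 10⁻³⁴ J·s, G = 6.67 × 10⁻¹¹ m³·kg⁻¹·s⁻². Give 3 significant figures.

One Planck pressure: p_P = c⁷/(ℏG²) = 4.68 × 10¹¹³ Pa.
296 × 4.68 × 10¹¹³ Pa = 1.39 × 10¹¹⁶ Pa

1.39 × 10¹¹⁶ Pa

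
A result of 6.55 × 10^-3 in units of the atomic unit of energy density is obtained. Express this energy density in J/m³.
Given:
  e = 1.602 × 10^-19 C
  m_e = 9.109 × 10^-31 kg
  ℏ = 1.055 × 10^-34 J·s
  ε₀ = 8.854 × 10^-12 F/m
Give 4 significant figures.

1.919 × 10^11 J/m³

One atomic unit of energy density: u_au = E_h/a₀³ = m_e⁴e¹⁰/((4πε₀)⁵ℏ⁸) = 2.929 × 10^13 J/m³.
6.55 × 10^-3 × 2.929 × 10^13 J/m³ = 1.919 × 10^11 J/m³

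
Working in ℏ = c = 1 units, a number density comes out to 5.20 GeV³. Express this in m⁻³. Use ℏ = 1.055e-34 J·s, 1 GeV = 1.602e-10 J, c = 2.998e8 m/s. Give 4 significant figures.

6.757e47 m⁻³

Number density is [L]⁻³ = [E]³/(ℏc)³.
1 GeV³ → 1/(ℏc)³ × (1 GeV in J)³ = 1.299e47 m⁻³.
Result: 5.20 × 1.299e47 = 6.757e47 m⁻³.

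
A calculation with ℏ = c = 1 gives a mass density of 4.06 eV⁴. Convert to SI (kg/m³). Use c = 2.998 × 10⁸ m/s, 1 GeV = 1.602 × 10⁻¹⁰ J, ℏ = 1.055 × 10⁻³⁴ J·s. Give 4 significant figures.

9.403 × 10⁻¹⁶ kg/m³

Mass density is [E]/(c²[L]³) = [E]⁴/(ℏ³c⁵).
1 GeV⁴ → 1/(ℏ³c⁵) × (1 GeV in J)⁴ = 2.316 × 10²⁰ kg/m³.
Convert the energy scale: 4.06 eV⁴ = 4.06 × 10⁻³⁶ GeV⁴.
Result: 4.06 × 10⁻³⁶ × 2.316 × 10²⁰ = 9.403 × 10⁻¹⁶ kg/m³.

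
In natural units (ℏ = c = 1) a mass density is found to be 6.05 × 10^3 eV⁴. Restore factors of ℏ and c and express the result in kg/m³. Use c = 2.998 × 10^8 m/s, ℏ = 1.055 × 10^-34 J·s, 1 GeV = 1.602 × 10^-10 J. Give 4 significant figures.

Mass density is [E]/(c²[L]³) = [E]⁴/(ℏ³c⁵).
1 GeV⁴ → 1/(ℏ³c⁵) × (1 GeV in J)⁴ = 2.316 × 10^20 kg/m³.
Convert the energy scale: 6.05 × 10^3 eV⁴ = 6.05 × 10^-33 GeV⁴.
Result: 6.05 × 10^-33 × 2.316 × 10^20 = 1.401 × 10^-12 kg/m³.

1.401 × 10^-12 kg/m³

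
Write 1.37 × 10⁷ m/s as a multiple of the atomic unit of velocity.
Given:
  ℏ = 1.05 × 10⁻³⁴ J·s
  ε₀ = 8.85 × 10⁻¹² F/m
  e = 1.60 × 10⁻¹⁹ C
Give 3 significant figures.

atomic unit of velocity: v_au = e²/(4πε₀ℏ) = 2.19 × 10⁶ m/s.
1.37 × 10⁷ / 2.19 × 10⁶ = 6.25

6.25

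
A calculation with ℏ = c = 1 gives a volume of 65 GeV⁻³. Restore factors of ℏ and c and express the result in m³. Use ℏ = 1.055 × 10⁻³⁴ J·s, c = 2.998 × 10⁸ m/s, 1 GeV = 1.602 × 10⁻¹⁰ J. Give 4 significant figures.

Volume is [L]³ = [E]⁻³·(ℏc)³.
1 GeV⁻³ → (ℏc)³ × (1 GeV in J)⁻³ = 7.696 × 10⁻⁴⁸ m³.
Result: 65 × 7.696 × 10⁻⁴⁸ = 5.002 × 10⁻⁴⁶ m³.

5.002 × 10⁻⁴⁶ m³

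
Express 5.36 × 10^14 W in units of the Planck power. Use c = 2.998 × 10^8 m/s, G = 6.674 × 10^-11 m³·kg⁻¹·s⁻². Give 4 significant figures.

Planck power: P_P = c⁵/G = 3.629 × 10^52 W.
5.36 × 10^14 / 3.629 × 10^52 = 1.477 × 10^-38

1.477 × 10^-38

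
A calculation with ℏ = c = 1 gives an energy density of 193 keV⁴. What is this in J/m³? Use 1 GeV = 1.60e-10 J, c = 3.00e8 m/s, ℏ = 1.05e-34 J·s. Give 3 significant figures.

4.05e15 J/m³

[E]/[L]³ = [E]⁴/(ℏc)³; restore (ℏc)⁻³.
1 GeV⁴ → 1/(ℏc)³ × (1 GeV in J)⁴ = 2.10e37 J/m³.
Convert the energy scale: 193 keV⁴ = 1.93e-22 GeV⁴.
Result: 1.93e-22 × 2.10e37 = 4.05e15 J/m³.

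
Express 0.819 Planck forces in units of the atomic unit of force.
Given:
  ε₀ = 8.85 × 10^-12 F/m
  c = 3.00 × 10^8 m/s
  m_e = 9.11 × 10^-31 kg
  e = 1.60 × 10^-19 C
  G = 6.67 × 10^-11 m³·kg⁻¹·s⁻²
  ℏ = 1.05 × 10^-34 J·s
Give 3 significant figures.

1.19 × 10^51

Planck force: F_P = c⁴/G = 1.21 × 10^44 N
atomic unit of force: F_au = E_h/a₀ = m_e²e⁶/((4πε₀)³ℏ⁴) = 8.33 × 10^-8 N
0.819 × 1.21 × 10^44 / 8.33 × 10^-8 = 1.19 × 10^51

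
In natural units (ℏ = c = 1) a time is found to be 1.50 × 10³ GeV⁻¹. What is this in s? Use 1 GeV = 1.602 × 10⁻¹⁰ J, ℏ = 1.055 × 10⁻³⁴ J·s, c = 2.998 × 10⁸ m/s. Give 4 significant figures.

9.878 × 10⁻²² s

A time is [E]⁻¹ in ℏ=c=1; restore one factor of ℏ.
1 GeV⁻¹ → ℏ × (1 GeV in J)⁻¹ = 6.586 × 10⁻²⁵ s.
Result: 1.50 × 10³ × 6.586 × 10⁻²⁵ = 9.878 × 10⁻²² s.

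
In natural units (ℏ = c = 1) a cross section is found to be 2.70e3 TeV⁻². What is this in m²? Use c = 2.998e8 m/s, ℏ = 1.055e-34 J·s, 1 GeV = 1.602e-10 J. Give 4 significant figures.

1.052e-34 m²

Area is [L]² = [E]⁻²·(ℏc)²; restore (ℏc)².
1 GeV⁻² → (ℏc)² × (1 GeV in J)⁻² = 3.898e-32 m².
Convert the energy scale: 2.70e3 TeV⁻² = 2.70e-3 GeV⁻².
Result: 2.70e-3 × 3.898e-32 = 1.052e-34 m².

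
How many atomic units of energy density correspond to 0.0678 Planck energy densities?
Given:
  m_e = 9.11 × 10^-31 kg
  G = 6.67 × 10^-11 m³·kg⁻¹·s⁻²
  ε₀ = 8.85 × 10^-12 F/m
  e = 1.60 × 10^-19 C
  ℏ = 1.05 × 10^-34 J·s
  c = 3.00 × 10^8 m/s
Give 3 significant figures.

Planck energy density: u_P = c⁷/(ℏG²) = 4.68 × 10^113 J/m³
atomic unit of energy density: u_au = E_h/a₀³ = m_e⁴e¹⁰/((4πε₀)⁵ℏ⁸) = 3.01 × 10^13 J/m³
0.0678 × 4.68 × 10^113 / 3.01 × 10^13 = 1.05 × 10^99

1.05 × 10^99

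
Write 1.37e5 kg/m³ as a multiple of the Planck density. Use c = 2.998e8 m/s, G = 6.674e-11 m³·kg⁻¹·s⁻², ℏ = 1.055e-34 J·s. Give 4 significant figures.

2.658e-92

Planck density: ρ_P = c⁵/(ℏG²) = 5.154e96 kg/m³.
1.37e5 / 5.154e96 = 2.658e-92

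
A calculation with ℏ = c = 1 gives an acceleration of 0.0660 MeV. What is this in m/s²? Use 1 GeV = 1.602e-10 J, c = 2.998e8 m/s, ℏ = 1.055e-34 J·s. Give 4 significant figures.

3.005e28 m/s²

Acceleration is [L]/[T]² = c·[E]/ℏ.
1 GeV → c/ℏ × (1 GeV in J) = 4.552e32 m/s².
Convert the energy scale: 0.0660 MeV = 6.60e-5 GeV.
Result: 6.60e-5 × 4.552e32 = 3.005e28 m/s².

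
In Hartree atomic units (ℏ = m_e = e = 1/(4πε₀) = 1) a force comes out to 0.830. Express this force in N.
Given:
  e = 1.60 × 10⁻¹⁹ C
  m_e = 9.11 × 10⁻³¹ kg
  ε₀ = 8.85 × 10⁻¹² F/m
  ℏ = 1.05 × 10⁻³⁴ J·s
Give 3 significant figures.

6.91 × 10⁻⁸ N

One atomic unit of force: F_au = E_h/a₀ = m_e²e⁶/((4πε₀)³ℏ⁴) = 8.33 × 10⁻⁸ N.
0.830 × 8.33 × 10⁻⁸ N = 6.91 × 10⁻⁸ N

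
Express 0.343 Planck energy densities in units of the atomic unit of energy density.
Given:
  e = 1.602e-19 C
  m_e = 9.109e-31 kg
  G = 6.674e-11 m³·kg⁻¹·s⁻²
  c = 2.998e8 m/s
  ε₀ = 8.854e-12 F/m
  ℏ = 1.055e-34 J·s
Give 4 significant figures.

Planck energy density: u_P = c⁷/(ℏG²) = 4.632e113 J/m³
atomic unit of energy density: u_au = E_h/a₀³ = m_e⁴e¹⁰/((4πε₀)⁵ℏ⁸) = 2.929e13 J/m³
0.343 × 4.632e113 / 2.929e13 = 5.424e99

5.424e99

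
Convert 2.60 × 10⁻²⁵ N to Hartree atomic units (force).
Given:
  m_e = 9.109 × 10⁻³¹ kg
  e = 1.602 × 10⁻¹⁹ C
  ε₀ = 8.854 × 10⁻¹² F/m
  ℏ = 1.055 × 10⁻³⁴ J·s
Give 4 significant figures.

3.163 × 10⁻¹⁸

atomic unit of force: F_au = E_h/a₀ = m_e²e⁶/((4πε₀)³ℏ⁴) = 8.220 × 10⁻⁸ N.
2.60 × 10⁻²⁵ / 8.220 × 10⁻⁸ = 3.163 × 10⁻¹⁸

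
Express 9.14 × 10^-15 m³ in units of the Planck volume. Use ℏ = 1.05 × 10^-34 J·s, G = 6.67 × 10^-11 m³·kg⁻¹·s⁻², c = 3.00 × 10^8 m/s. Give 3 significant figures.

Planck volume: V_P = (ℏG/c³)^(3/2) = 4.18 × 10^-105 m³.
9.14 × 10^-15 / 4.18 × 10^-105 = 2.19 × 10^90

2.19 × 10^90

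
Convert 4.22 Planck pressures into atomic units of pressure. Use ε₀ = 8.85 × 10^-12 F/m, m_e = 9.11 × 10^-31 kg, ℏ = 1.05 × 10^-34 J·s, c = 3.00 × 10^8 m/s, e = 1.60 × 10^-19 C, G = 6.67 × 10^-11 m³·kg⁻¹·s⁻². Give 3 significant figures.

Planck pressure: p_P = c⁷/(ℏG²) = 4.68 × 10^113 Pa
atomic unit of pressure: P_au = E_h/a₀³ = m_e⁴e¹⁰/((4πε₀)⁵ℏ⁸) = 3.01 × 10^13 Pa
4.22 × 4.68 × 10^113 / 3.01 × 10^13 = 6.56 × 10^100

6.56 × 10^100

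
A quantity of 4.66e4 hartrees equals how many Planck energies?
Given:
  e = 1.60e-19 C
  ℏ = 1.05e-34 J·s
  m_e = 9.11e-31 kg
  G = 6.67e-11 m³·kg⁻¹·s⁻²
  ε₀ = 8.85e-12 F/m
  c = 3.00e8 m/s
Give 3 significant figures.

1.04e-22

hartree: E_h = m_e e⁴/(4πε₀ℏ)² = 4.38e-18 J
Planck energy: E_P = √(ℏc⁵/G) = 1.96e9 J
4.66e4 × 4.38e-18 / 1.96e9 = 1.04e-22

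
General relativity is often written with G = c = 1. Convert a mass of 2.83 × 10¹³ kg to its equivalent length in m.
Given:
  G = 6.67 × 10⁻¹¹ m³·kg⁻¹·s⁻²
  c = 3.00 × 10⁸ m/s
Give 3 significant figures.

2.10 × 10⁻¹⁴ m

In G = c = 1 units mass has dimensions of length; the conversion factor is G/c².
2.83 × 10¹³ kg × (G/c²) = 2.10 × 10⁻¹⁴ m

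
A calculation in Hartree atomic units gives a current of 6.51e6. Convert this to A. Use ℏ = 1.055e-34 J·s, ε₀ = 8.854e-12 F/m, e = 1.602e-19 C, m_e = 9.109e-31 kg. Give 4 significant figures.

4.304e4 A

One atomic unit of electric current: I_au = e E_h/ℏ = m_e e⁵/((4πε₀)²ℏ³) = 6.612e-3 A.
6.51e6 × 6.612e-3 A = 4.304e4 A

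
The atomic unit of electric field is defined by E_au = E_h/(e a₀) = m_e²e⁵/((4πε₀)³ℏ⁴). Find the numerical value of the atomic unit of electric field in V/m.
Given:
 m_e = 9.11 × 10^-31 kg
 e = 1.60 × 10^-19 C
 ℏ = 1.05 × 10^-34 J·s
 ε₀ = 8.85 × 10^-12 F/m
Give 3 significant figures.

5.20 × 10^11 V/m

E_au = E_h/(e a₀) = m_e²e⁵/((4πε₀)³ℏ⁴)
E_h = 4.38 × 10^-18 J
a₀ = 5.26 × 10^-11 m
E_h/(e·a₀) = 5.20 × 10^11 V/m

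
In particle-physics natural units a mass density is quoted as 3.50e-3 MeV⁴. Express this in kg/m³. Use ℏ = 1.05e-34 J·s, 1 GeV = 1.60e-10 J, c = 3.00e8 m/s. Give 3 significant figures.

8.15e5 kg/m³

Mass density is [E]/(c²[L]³) = [E]⁴/(ℏ³c⁵).
1 GeV⁴ → 1/(ℏ³c⁵) × (1 GeV in J)⁴ = 2.33e20 kg/m³.
Convert the energy scale: 3.50e-3 MeV⁴ = 3.50e-15 GeV⁴.
Result: 3.50e-15 × 2.33e20 = 8.15e5 kg/m³.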